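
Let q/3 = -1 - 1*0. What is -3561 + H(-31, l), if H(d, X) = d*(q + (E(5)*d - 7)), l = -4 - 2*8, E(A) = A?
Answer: 1554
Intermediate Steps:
l = -20 (l = -4 - 16 = -20)
q = -3 (q = 3*(-1 - 1*0) = 3*(-1 + 0) = 3*(-1) = -3)
H(d, X) = d*(-10 + 5*d) (H(d, X) = d*(-3 + (5*d - 7)) = d*(-3 + (-7 + 5*d)) = d*(-10 + 5*d))
-3561 + H(-31, l) = -3561 + 5*(-31)*(-2 - 31) = -3561 + 5*(-31)*(-33) = -3561 + 5115 = 1554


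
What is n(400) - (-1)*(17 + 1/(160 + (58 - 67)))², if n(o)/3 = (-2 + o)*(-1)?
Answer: -20629770/22801 ≈ -904.77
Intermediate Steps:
n(o) = 6 - 3*o (n(o) = 3*((-2 + o)*(-1)) = 3*(2 - o) = 6 - 3*o)
n(400) - (-1)*(17 + 1/(160 + (58 - 67)))² = (6 - 3*400) - (-1)*(17 + 1/(160 + (58 - 67)))² = (6 - 1200) - (-1)*(17 + 1/(160 - 9))² = -1194 - (-1)*(17 + 1/151)² = -1194 - (-1)*(2568/151)² = -1194 - (-1)*6594624/22801 = -1194 - 1*(-6594624/22801) = -1194 + 6594624/22801 = -20629770/22801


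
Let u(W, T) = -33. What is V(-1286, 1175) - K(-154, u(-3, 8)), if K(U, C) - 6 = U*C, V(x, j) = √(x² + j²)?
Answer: -5088 + √3034421 ≈ -3346.0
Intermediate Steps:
V(x, j) = √(j² + x²)
K(U, C) = 6 + C*U (K(U, C) = 6 + U*C = 6 + C*U)
V(-1286, 1175) - K(-154, u(-3, 8)) = √(1175² + (-1286)²) - (6 - 33*(-154)) = √(1380625 + 1653796) - (6 + 5082) = √3034421 - 1*5088 = √3034421 - 5088 = -5088 + √3034421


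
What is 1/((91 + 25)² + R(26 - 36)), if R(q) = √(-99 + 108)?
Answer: 1/13459 ≈ 7.4300e-5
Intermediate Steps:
R(q) = 3 (R(q) = √9 = 3)
1/((91 + 25)² + R(26 - 36)) = 1/((91 + 25)² + 3) = 1/(116² + 3) = 1/(13456 + 3) = 1/13459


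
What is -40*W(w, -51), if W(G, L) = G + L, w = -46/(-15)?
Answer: 5752/3 ≈ 1917.3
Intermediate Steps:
w = 46/15 (w = -46*(-1/15) = 46/15 ≈ 3.0667)
-40*W(w, -51) = -40*(46/15 - 51) = -40*(-719/15) = 5752/3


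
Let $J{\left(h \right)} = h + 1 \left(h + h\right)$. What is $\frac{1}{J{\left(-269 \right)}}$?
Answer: $- \frac{1}{807} \approx -0.0012392$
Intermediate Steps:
$J{\left(h \right)} = 3 h$ ($J{\left(h \right)} = h + 1 \cdot 2 h = h + 2 h = 3 h$)
$\frac{1}{J{\left(-269 \right)}} = \frac{1}{3 \left(-269\right)} = \frac{1}{-807} = - \frac{1}{807}$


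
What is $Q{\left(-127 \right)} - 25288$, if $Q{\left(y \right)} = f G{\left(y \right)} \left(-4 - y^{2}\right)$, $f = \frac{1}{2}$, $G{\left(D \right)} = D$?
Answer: $\frac{1998315}{2} \approx 9.9916 \cdot 10^{5}$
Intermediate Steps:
$f = \frac{1}{2} \approx 0.5$
$Q{\left(y \right)} = \frac{y \left(-4 - y^{2}\right)}{2}$ ($Q{\left(y \right)} = \frac{y}{2} \left(-4 - y^{2}\right) = \frac{y \left(-4 - y^{2}\right)}{2}$)
$Q{\left(-127 \right)} - 25288 = \left(- \frac{1}{2}\right) \left(-127\right) \left(4 + \left(-127\right)^{2}\right) - 25288 = \left(- \frac{1}{2}\right) \left(-127\right) \left(4 + 16129\right) - 25288 = \left(- \frac{1}{2}\right) \left(-127\right) 16133 - 25288 = \frac{2048891}{2} - 25288 = \frac{1998315}{2}$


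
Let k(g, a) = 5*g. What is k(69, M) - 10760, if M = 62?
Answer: -10415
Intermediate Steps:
k(69, M) - 10760 = 5*69 - 10760 = 345 - 10760 = -10415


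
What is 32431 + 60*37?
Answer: 34651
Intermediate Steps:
32431 + 60*37 = 32431 + 2220 = 34651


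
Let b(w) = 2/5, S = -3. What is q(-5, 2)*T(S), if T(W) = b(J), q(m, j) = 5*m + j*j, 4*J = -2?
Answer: -42/5 ≈ -8.4000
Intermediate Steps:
J = -½ (J = (¼)*(-2) = -½ ≈ -0.50000)
b(w) = ⅖ (b(w) = 2*(⅕) = ⅖)
q(m, j) = j² + 5*m (q(m, j) = 5*m + j² = j² + 5*m)
T(W) = ⅖
q(-5, 2)*T(S) = (2² + 5*(-5))*(⅖) = (4 - 25)*(⅖) = -21*⅖ = -42/5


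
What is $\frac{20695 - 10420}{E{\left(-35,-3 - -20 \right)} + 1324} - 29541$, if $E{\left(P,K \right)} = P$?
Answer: $- \frac{38068074}{1289} \approx -29533.0$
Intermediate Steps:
$\frac{20695 - 10420}{E{\left(-35,-3 - -20 \right)} + 1324} - 29541 = \frac{20695 - 10420}{-35 + 1324} - 29541 = \frac{10275}{1289} - 29541 = - \frac{38068074}{1289}$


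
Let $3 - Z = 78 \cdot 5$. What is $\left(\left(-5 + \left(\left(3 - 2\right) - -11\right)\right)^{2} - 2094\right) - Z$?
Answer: $-1658$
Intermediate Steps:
$Z = -387$ ($Z = 3 - 78 \cdot 5 = 3 - 390 = -387$)
$\left(\left(-5 + \left(\left(3 - 2\right) - -11\right)\right)^{2} - 2094\right) - Z = \left(\left(-5 + \left(\left(3 - 2\right) - -11\right)\right)^{2} - 2094\right) - -387 = \left(\left(-5 + \left(1 + 11\right)\right)^{2} - 2094\right) + 387 = \left(\left(-5 + 12\right)^{2} - 2094\right) + 387 = \left(7^{2} - 2094\right) + 387 = \left(49 - 2094\right) + 387 = -2045 + 387 = -1658$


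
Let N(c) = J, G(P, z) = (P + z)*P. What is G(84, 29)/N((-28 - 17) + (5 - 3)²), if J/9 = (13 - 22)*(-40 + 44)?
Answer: -791/27 ≈ -29.296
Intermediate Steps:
G(P, z) = P*(P + z)
J = -324 (J = 9*((13 - 22)*(-40 + 44)) = 9*(-9*4) = 9*(-36) = -324)
N(c) = -324
G(84, 29)/N((-28 - 17) + (5 - 3)²) = (84*(84 + 29))/(-324) = (84*113)*(-1/324) = 9492*(-1/324) = -791/27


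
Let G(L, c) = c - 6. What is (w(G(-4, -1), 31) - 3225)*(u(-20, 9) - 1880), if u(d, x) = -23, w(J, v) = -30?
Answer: 6194265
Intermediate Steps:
G(L, c) = -6 + c
(w(G(-4, -1), 31) - 3225)*(u(-20, 9) - 1880) = (-30 - 3225)*(-23 - 1880) = -3255*(-1903) = 6194265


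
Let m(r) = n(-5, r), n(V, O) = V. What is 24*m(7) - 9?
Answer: -129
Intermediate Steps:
m(r) = -5
24*m(7) - 9 = 24*(-5) - 9 = -120 - 9 = -129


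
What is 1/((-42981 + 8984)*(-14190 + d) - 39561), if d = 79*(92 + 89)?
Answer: -1/3745234 ≈ -2.6701e-7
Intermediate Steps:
d = 14299 (d = 79*181 = 14299)
1/((-42981 + 8984)*(-14190 + d) - 39561) = 1/((-42981 + 8984)*(-14190 + 14299) - 39561) = 1/(-33997*109 - 39561) = 1/(-3705673 - 39561) = 1/(-3745234) = -1/3745234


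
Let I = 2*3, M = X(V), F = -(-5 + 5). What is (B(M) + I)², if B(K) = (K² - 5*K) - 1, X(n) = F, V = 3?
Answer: 25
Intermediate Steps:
F = 0 (F = -1*0 = 0)
X(n) = 0
M = 0
I = 6
B(K) = -1 + K² - 5*K
(B(M) + I)² = ((-1 + 0² - 5*0) + 6)² = ((-1 + 0 + 0) + 6)² = (-1 + 6)² = 5² = 25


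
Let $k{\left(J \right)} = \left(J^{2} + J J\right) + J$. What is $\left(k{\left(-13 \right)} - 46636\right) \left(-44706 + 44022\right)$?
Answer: $31676724$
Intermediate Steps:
$k{\left(J \right)} = J + 2 J^{2}$ ($k{\left(J \right)} = \left(J^{2} + J^{2}\right) + J = 2 J^{2} + J = J + 2 J^{2}$)
$\left(k{\left(-13 \right)} - 46636\right) \left(-44706 + 44022\right) = \left(- 13 \left(1 + 2 \left(-13\right)\right) - 46636\right) \left(-44706 + 44022\right) = \left(- 13 \left(1 - 26\right) - 46636\right) \left(-684\right) = \left(\left(-13\right) \left(-25\right) - 46636\right) \left(-684\right) = \left(325 - 46636\right) \left(-684\right) = \left(-46311\right) \left(-684\right) = 31676724$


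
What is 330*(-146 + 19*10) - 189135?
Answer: -174615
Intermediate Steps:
330*(-146 + 19*10) - 189135 = 330*(-146 + 190) - 189135 = 330*44 - 189135 = 14520 - 189135 = -174615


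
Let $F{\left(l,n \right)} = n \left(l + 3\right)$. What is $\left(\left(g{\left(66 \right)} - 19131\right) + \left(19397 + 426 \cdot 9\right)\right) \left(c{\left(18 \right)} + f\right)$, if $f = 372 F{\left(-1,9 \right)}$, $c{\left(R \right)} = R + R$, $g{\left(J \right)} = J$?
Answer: $28045512$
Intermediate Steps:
$c{\left(R \right)} = 2 R$
$F{\left(l,n \right)} = n \left(3 + l\right)$
$f = 6696$ ($f = 372 \cdot 9 \left(3 - 1\right) = 372 \cdot 9 \cdot 2 = 372 \cdot 18 = 6696$)
$\left(\left(g{\left(66 \right)} - 19131\right) + \left(19397 + 426 \cdot 9\right)\right) \left(c{\left(18 \right)} + f\right) = \left(\left(66 - 19131\right) + \left(19397 + 426 \cdot 9\right)\right) \left(2 \cdot 18 + 6696\right) = \left(\left(66 - 19131\right) + \left(19397 + 3834\right)\right) \left(36 + 6696\right) = \left(-19065 + 23231\right) 6732 = 4166 \cdot 6732 = 28045512$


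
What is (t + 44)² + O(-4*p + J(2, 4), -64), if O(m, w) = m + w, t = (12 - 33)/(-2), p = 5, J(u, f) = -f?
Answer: 11529/4 ≈ 2882.3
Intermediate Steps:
t = 21/2 (t = -21*(-½) = 21/2 ≈ 10.500)
(t + 44)² + O(-4*p + J(2, 4), -64) = (21/2 + 44)² + ((-4*5 - 1*4) - 64) = (109/2)² + ((-20 - 4) - 64) = 11881/4 + (-24 - 64) = 11881/4 - 88 = 11529/4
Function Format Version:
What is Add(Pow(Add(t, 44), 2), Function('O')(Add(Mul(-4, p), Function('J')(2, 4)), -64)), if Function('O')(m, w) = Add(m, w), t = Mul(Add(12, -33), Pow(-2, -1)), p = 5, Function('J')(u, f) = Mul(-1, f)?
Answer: Rational(11529, 4) ≈ 2882.3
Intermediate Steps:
t = Rational(21, 2) (t = Mul(-21, Rational(-1, 2)) = Rational(21, 2) ≈ 10.500)
Add(Pow(Add(t, 44), 2), Function('O')(Add(Mul(-4, p), Function('J')(2, 4)), -64)) = Add(Pow(Add(Rational(21, 2), 44), 2), Add(Add(Mul(-4, 5), Mul(-1, 4)), -64)) = Add(Pow(Rational(109, 2), 2), Add(Add(-20, -4), -64)) = Add(Rational(11881, 4), Add(-24, -64)) = Add(Rational(11881, 4), -88) = Rational(11529, 4)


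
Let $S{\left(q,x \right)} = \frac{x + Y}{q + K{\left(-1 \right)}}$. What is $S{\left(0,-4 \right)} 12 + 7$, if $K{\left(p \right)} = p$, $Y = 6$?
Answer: $-17$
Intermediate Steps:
$S{\left(q,x \right)} = \frac{6 + x}{-1 + q}$ ($S{\left(q,x \right)} = \frac{x + 6}{q - 1} = \frac{6 + x}{-1 + q}$)
$S{\left(0,-4 \right)} 12 + 7 = \frac{6 - 4}{-1 + 0} \cdot 12 + 7 = \frac{1}{-1} \cdot 2 \cdot 12 + 7 = \left(-1\right) 2 \cdot 12 + 7 = \left(-2\right) 12 + 7 = -24 + 7 = -17$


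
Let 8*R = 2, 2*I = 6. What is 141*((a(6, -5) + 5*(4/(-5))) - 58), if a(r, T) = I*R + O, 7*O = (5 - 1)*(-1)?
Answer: -244071/28 ≈ -8716.8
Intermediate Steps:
I = 3 (I = (½)*6 = 3)
R = ¼ (R = (⅛)*2 = ¼ ≈ 0.25000)
O = -4/7 (O = ((5 - 1)*(-1))/7 = (4*(-1))/7 = (⅐)*(-4) = -4/7 ≈ -0.57143)
a(r, T) = 5/28 (a(r, T) = 3*(¼) - 4/7 = ¾ - 4/7 = 5/28)
141*((a(6, -5) + 5*(4/(-5))) - 58) = 141*((5/28 + 5*(4/(-5))) - 58) = 141*((5/28 + 5*(4*(-⅕))) - 58) = 141*((5/28 + 5*(-⅘)) - 58) = 141*((5/28 - 4) - 58) = 141*(-107/28 - 58) = 141*(-1731/28) = -244071/28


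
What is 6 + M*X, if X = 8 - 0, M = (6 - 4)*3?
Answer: 54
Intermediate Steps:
M = 6 (M = 2*3 = 6)
X = 8 (X = 8 - 1*0 = 8 + 0 = 8)
6 + M*X = 6 + 6*8 = 6 + 48 = 54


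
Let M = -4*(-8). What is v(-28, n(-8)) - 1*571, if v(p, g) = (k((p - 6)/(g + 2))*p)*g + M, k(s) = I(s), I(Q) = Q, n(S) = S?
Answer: 2191/3 ≈ 730.33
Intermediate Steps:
M = 32
k(s) = s
v(p, g) = 32 + g*p*(-6 + p)/(2 + g) (v(p, g) = (((p - 6)/(g + 2))*p)*g + 32 = (((-6 + p)/(2 + g))*p)*g + 32 = (p*(-6 + p)/(2 + g))*g + 32 = g*p*(-6 + p)/(2 + g) + 32 = 32 + g*p*(-6 + p)/(2 + g))
v(-28, n(-8)) - 1*571 = (64 + 32*(-8) - 8*(-28)*(-6 - 28))/(2 - 8) - 1*571 = (64 - 256 - 8*(-28)*(-34))/(-6) - 571 = -(64 - 256 - 7616)/6 - 571 = -⅙*(-7808) - 571 = 3904/3 - 571 = 2191/3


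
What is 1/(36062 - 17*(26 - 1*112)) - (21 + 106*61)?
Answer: -243418187/37524 ≈ -6487.0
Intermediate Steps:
1/(36062 - 17*(26 - 1*112)) - (21 + 106*61) = 1/(36062 - 17*(26 - 112)) - (21 + 6466) = 1/(36062 - 17*(-86)) - 1*6487 = 1/(36062 + 1462) - 6487 = 1/37524 - 6487 = -243418187/37524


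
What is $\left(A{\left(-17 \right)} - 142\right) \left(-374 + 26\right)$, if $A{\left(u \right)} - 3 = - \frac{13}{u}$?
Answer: $\frac{817800}{17} \approx 48106.0$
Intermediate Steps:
$A{\left(u \right)} = 3 - \frac{13}{u}$
$\left(A{\left(-17 \right)} - 142\right) \left(-374 + 26\right) = \left(\left(3 - \frac{13}{-17}\right) - 142\right) \left(-374 + 26\right) = \left(\left(3 - - \frac{13}{17}\right) - 142\right) \left(-348\right) = \left(\left(3 + \frac{13}{17}\right) - 142\right) \left(-348\right) = \left(\frac{64}{17} - 142\right) \left(-348\right) = \left(- \frac{2350}{17}\right) \left(-348\right) = \frac{817800}{17}$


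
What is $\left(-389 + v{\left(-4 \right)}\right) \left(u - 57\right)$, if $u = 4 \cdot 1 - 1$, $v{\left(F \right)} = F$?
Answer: $21222$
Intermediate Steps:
$u = 3$ ($u = 4 - 1 = 3$)
$\left(-389 + v{\left(-4 \right)}\right) \left(u - 57\right) = \left(-389 - 4\right) \left(3 - 57\right) = \left(-393\right) \left(-54\right) = 21222$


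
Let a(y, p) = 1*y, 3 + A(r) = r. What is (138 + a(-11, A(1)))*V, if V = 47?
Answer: 5969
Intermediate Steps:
A(r) = -3 + r
a(y, p) = y
(138 + a(-11, A(1)))*V = (138 - 11)*47 = 127*47 = 5969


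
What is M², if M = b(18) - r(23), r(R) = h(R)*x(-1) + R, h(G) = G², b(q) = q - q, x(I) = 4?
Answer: 4575321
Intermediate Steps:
b(q) = 0
r(R) = R + 4*R² (r(R) = R²*4 + R = 4*R² + R = R + 4*R²)
M = -2139 (M = 0 - 23*(1 + 4*23) = 0 - 23*(1 + 92) = 0 - 23*93 = 0 - 1*2139 = 0 - 2139 = -2139)
M² = (-2139)² = 4575321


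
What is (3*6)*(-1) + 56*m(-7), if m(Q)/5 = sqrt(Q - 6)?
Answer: -18 + 280*I*sqrt(13) ≈ -18.0 + 1009.6*I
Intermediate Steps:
m(Q) = 5*sqrt(-6 + Q) (m(Q) = 5*sqrt(Q - 6) = 5*sqrt(-6 + Q))
(3*6)*(-1) + 56*m(-7) = (3*6)*(-1) + 56*(5*sqrt(-6 - 7)) = 18*(-1) + 56*(5*sqrt(-13)) = -18 + 56*(5*(I*sqrt(13))) = -18 + 56*(5*I*sqrt(13)) = -18 + 280*I*sqrt(13)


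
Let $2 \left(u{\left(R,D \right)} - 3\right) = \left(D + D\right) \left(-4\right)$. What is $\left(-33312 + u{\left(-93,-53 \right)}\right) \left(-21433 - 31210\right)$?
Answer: $1742325371$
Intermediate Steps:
$u{\left(R,D \right)} = 3 - 4 D$ ($u{\left(R,D \right)} = 3 + \frac{\left(D + D\right) \left(-4\right)}{2} = 3 + \frac{2 D \left(-4\right)}{2} = 3 + \frac{\left(-8\right) D}{2} = 3 - 4 D$)
$\left(-33312 + u{\left(-93,-53 \right)}\right) \left(-21433 - 31210\right) = \left(-33312 + \left(3 - -212\right)\right) \left(-21433 - 31210\right) = \left(-33312 + \left(3 + 212\right)\right) \left(-52643\right) = \left(-33312 + 215\right) \left(-52643\right) = \left(-33097\right) \left(-52643\right) = 1742325371$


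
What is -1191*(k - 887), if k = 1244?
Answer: -425187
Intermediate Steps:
-1191*(k - 887) = -1191*(1244 - 887) = -1191*357 = -425187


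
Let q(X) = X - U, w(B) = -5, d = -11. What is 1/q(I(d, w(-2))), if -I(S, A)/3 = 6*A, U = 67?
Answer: 1/23 ≈ 0.043478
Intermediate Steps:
I(S, A) = -18*A
q(X) = -67 + X (q(X) = X - 1*67 = X - 67 = -67 + X)
1/q(I(d, w(-2))) = 1/(-67 - 18*(-5)) = 1/(-67 + 90) = 1/23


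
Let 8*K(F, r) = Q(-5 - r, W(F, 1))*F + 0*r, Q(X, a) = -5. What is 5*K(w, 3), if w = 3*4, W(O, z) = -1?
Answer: -75/2 ≈ -37.500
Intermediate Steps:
w = 12
K(F, r) = -5*F/8 (K(F, r) = (-5*F + 0*r)/8 = (-5*F + 0)/8 = (-5*F)/8 = -5*F/8)
5*K(w, 3) = 5*(-5/8*12) = 5*(-15/2) = -75/2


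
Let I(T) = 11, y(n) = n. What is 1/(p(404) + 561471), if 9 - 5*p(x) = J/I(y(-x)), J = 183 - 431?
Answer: 55/30881252 ≈ 1.7810e-6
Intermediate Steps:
J = -248
p(x) = 347/55 (p(x) = 9/5 - (-248)/(5*11) = 9/5 - ⅕*(-248/11) = 9/5 + 248/55 = 347/55)
1/(p(404) + 561471) = 1/(347/55 + 561471) = 1/(30881252/55) = 55/30881252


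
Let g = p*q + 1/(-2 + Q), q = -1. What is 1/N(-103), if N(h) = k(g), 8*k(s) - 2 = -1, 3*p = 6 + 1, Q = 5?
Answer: 8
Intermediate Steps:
p = 7/3 (p = (6 + 1)/3 = (⅓)*7 = 7/3 ≈ 2.3333)
g = -2 (g = (7/3)*(-1) + 1/(-2 + 5) = -7/3 + 1/3 = -7/3 + ⅓ = -2)
k(s) = ⅛ (k(s) = ¼ + (⅛)*(-1) = ¼ - ⅛ = ⅛)
N(h) = ⅛
1/N(-103) = 1/(⅛) = 8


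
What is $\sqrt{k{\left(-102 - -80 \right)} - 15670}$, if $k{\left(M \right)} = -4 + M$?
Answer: $12 i \sqrt{109} \approx 125.28 i$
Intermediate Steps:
$\sqrt{k{\left(-102 - -80 \right)} - 15670} = \sqrt{\left(-4 - 22\right) - 15670} = \sqrt{-26 - 15670} = \sqrt{-15696} = 12 i \sqrt{109}$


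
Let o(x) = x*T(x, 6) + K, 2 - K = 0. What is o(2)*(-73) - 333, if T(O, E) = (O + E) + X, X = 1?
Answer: -1793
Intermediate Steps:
K = 2 (K = 2 - 1*0 = 2 + 0 = 2)
T(O, E) = 1 + E + O (T(O, E) = (O + E) + 1 = (E + O) + 1 = 1 + E + O)
o(x) = 2 + x*(7 + x) (o(x) = x*(1 + 6 + x) + 2 = x*(7 + x) + 2 = 2 + x*(7 + x))
o(2)*(-73) - 333 = (2 + 2*(7 + 2))*(-73) - 333 = (2 + 2*9)*(-73) - 333 = (2 + 18)*(-73) - 333 = 20*(-73) - 333 = -1460 - 333 = -1793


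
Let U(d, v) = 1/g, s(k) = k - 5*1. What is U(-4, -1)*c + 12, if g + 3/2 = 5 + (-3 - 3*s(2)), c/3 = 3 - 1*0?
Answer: 246/19 ≈ 12.947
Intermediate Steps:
s(k) = -5 + k (s(k) = k - 5 = -5 + k)
c = 9 (c = 3*(3 - 1*0) = 3*(3 + 0) = 3*3 = 9)
g = 19/2 (g = -3/2 + (5 + (-3 - 3*(-5 + 2))) = -3/2 + (5 + (-3 - 3*(-3))) = -3/2 + (5 + (-3 + 9)) = -3/2 + (5 + 6) = -3/2 + 11 = 19/2 ≈ 9.5000)
U(d, v) = 2/19 (U(d, v) = 1/(19/2) = 2/19)
U(-4, -1)*c + 12 = (2/19)*9 + 12 = 18/19 + 12 = 246/19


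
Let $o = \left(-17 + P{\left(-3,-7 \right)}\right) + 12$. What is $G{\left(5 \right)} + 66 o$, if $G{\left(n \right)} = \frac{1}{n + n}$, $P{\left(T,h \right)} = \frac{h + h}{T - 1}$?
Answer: $- \frac{989}{10} \approx -98.9$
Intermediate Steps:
$P{\left(T,h \right)} = \frac{2 h}{-1 + T}$
$G{\left(n \right)} = \frac{1}{2 n}$
$o = - \frac{3}{2}$ ($o = \left(-17 + 2 \left(-7\right) \frac{1}{-1 - 3}\right) + 12 = \left(-17 + 2 \left(-7\right) \frac{1}{-4}\right) + 12 = \left(-17 + 2 \left(-7\right) \left(- \frac{1}{4}\right)\right) + 12 = \left(-17 + \frac{7}{2}\right) + 12 = - \frac{27}{2} + 12 = - \frac{3}{2} \approx -1.5$)
$G{\left(5 \right)} + 66 o = \frac{1}{2 \cdot 5} + 66 \left(- \frac{3}{2}\right) = \frac{1}{2} \cdot \frac{1}{5} - 99 = \frac{1}{10} - 99 = - \frac{989}{10}$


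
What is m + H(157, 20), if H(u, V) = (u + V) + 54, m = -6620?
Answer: -6389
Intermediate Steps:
H(u, V) = 54 + V + u (H(u, V) = (V + u) + 54 = 54 + V + u)
m + H(157, 20) = -6620 + (54 + 20 + 157) = -6620 + 231 = -6389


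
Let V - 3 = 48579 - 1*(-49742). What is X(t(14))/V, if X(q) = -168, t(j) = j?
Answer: -42/24581 ≈ -0.0017086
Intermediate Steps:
V = 98324 (V = 3 + (48579 - 1*(-49742)) = 3 + (48579 + 49742) = 3 + 98321 = 98324)
X(t(14))/V = -168/98324 = -168*1/98324 = -42/24581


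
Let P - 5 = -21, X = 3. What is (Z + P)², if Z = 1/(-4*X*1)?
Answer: 37249/144 ≈ 258.67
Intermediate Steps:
P = -16 (P = 5 - 21 = -16)
Z = -1/12 (Z = 1/(-4*3*1) = 1/(-12*1) = 1/(-12) = -1/12 ≈ -0.083333)
(Z + P)² = (-1/12 - 16)² = (-193/12)² = 37249/144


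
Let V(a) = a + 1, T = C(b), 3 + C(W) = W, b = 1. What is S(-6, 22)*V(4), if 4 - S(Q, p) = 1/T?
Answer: 45/2 ≈ 22.500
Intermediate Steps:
C(W) = -3 + W
T = -2 (T = -3 + 1 = -2)
V(a) = 1 + a
S(Q, p) = 9/2 (S(Q, p) = 4 - 1/(-2) = 4 - 1*(-½) = 4 + ½ = 9/2)
S(-6, 22)*V(4) = 9*(1 + 4)/2 = (9/2)*5 = 45/2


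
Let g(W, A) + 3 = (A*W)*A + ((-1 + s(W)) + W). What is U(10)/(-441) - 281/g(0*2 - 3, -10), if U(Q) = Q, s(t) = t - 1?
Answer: 120811/137151 ≈ 0.88086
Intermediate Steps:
s(t) = -1 + t
g(W, A) = -5 + 2*W + W*A**2 (g(W, A) = -3 + ((A*W)*A + ((-1 + (-1 + W)) + W)) = -3 + (W*A**2 + ((-2 + W) + W)) = -3 + (W*A**2 + (-2 + 2*W)) = -3 + (-2 + 2*W + W*A**2) = -5 + 2*W + W*A**2)
U(10)/(-441) - 281/g(0*2 - 3, -10) = 10/(-441) - 281/(-5 + 2*(0*2 - 3) + (0*2 - 3)*(-10)**2) = 10*(-1/441) - 281/(-5 + 2*(0 - 3) + (0 - 3)*100) = -10/441 - 281/(-5 + 2*(-3) - 3*100) = -10/441 - 281/(-5 - 6 - 300) = -10/441 - 281/(-311) = -10/441 - 281*(-1/311) = -10/441 + 281/311 = 120811/137151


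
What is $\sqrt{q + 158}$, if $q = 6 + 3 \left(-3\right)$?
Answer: $\sqrt{155} \approx 12.45$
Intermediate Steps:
$q = -3$ ($q = 6 - 9 = -3$)
$\sqrt{q + 158} = \sqrt{-3 + 158} = \sqrt{155}$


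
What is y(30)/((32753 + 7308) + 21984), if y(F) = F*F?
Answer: 180/12409 ≈ 0.014506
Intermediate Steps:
y(F) = F**2
y(30)/((32753 + 7308) + 21984) = 30**2/((32753 + 7308) + 21984) = 900/(40061 + 21984) = 900/62045 = 900*(1/62045) = 180/12409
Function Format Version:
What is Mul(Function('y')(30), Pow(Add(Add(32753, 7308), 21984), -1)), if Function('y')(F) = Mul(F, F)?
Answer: Rational(180, 12409) ≈ 0.014506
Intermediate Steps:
Function('y')(F) = Pow(F, 2)
Mul(Function('y')(30), Pow(Add(Add(32753, 7308), 21984), -1)) = Mul(Pow(30, 2), Pow(Add(Add(32753, 7308), 21984), -1)) = Mul(900, Pow(Add(40061, 21984), -1)) = Mul(900, Pow(62045, -1)) = Mul(900, Rational(1, 62045)) = Rational(180, 12409)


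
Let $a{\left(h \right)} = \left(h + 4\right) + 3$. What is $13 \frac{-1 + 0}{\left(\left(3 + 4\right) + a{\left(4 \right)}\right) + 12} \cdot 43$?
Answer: $- \frac{559}{30} \approx -18.633$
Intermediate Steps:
$a{\left(h \right)} = 7 + h$ ($a{\left(h \right)} = \left(4 + h\right) + 3 = 7 + h$)
$13 \frac{-1 + 0}{\left(\left(3 + 4\right) + a{\left(4 \right)}\right) + 12} \cdot 43 = 13 \frac{-1 + 0}{\left(\left(3 + 4\right) + \left(7 + 4\right)\right) + 12} \cdot 43 = 13 \left(- \frac{1}{\left(7 + 11\right) + 12}\right) 43 = 13 \left(- \frac{1}{18 + 12}\right) 43 = 13 \left(- \frac{1}{30}\right) 43 = \left(- \frac{13}{30}\right) 43 = - \frac{559}{30}$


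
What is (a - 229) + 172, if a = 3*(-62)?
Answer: -243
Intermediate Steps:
a = -186
(a - 229) + 172 = (-186 - 229) + 172 = -415 + 172 = -243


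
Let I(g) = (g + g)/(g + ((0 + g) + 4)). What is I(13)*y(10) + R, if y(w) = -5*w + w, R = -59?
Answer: -281/3 ≈ -93.667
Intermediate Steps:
y(w) = -4*w
I(g) = 2*g/(4 + 2*g) (I(g) = (2*g)/(g + (g + 4)) = (2*g)/(g + (4 + g)) = (2*g)/(4 + 2*g) = 2*g/(4 + 2*g))
I(13)*y(10) + R = (13/(2 + 13))*(-4*10) - 59 = (13/15)*(-40) - 59 = -104/3 - 59 = -281/3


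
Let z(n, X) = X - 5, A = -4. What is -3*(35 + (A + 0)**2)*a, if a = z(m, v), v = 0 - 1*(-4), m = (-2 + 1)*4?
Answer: 153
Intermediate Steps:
m = -4 (m = -1*4 = -4)
v = 4 (v = 0 + 4 = 4)
z(n, X) = -5 + X
a = -1 (a = -5 + 4 = -1)
-3*(35 + (A + 0)**2)*a = -3*(35 + (-4 + 0)**2)*(-1) = -3*(35 + (-4)**2)*(-1) = -3*(35 + 16)*(-1) = -153*(-1) = -3*(-51) = 153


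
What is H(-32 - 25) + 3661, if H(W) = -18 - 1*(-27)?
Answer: 3670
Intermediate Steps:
H(W) = 9 (H(W) = -18 + 27 = 9)
H(-32 - 25) + 3661 = 9 + 3661 = 3670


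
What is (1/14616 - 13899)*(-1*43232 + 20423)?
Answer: 1544532594149/4872 ≈ 3.1702e+8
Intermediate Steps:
(1/14616 - 13899)*(-1*43232 + 20423) = (1/14616 - 13899)*(-43232 + 20423) = -203147783/14616*(-22809) = 1544532594149/4872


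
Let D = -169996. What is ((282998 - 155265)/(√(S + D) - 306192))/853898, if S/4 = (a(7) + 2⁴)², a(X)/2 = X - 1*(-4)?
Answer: -1629617614/3335670885992393 - 127733*I*√41055/40028050631908716 ≈ -4.8854e-7 - 6.4658e-10*I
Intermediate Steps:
a(X) = 8 + 2*X (a(X) = 2*(X - 1*(-4)) = 2*(X + 4) = 2*(4 + X) = 8 + 2*X)
S = 5776 (S = 4*((8 + 2*7) + 2⁴)² = 4*((8 + 14) + 16)² = 4*(22 + 16)² = 4*38² = 4*1444 = 5776)
((282998 - 155265)/(√(S + D) - 306192))/853898 = ((282998 - 155265)/(√(5776 - 169996) - 306192))/853898 = (127733/(√(-164220) - 306192))*(1/853898) = (127733/(2*I*√41055 - 306192))*(1/853898) = (127733/(-306192 + 2*I*√41055))*(1/853898) = 127733/(853898*(-306192 + 2*I*√41055))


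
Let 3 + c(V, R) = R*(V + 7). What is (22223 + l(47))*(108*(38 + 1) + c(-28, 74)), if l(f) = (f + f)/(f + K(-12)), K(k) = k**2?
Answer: 11269643985/191 ≈ 5.9003e+7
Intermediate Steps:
c(V, R) = -3 + R*(7 + V) (c(V, R) = -3 + R*(V + 7) = -3 + R*(7 + V))
l(f) = 2*f/(144 + f) (l(f) = (f + f)/(f + (-12)**2) = (2*f)/(f + 144) = (2*f)/(144 + f) = 2*f/(144 + f))
(22223 + l(47))*(108*(38 + 1) + c(-28, 74)) = (22223 + 2*47/(144 + 47))*(108*(38 + 1) + (-3 + 7*74 + 74*(-28))) = (22223 + 2*47/191)*(108*39 + (-3 + 518 - 2072)) = (22223 + 2*47*(1/191))*(4212 - 1557) = (22223 + 94/191)*2655 = (4244687/191)*2655 = 11269643985/191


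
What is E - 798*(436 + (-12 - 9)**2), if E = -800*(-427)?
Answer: -358246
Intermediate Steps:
E = 341600
E - 798*(436 + (-12 - 9)**2) = 341600 - 798*(436 + (-12 - 9)**2) = 341600 - 798*(436 + (-21)**2) = 341600 - 798*(436 + 441) = 341600 - 798*877 = 341600 - 699846 = -358246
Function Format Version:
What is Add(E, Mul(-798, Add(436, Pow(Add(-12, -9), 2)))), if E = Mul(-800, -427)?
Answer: -358246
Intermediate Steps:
E = 341600
Add(E, Mul(-798, Add(436, Pow(Add(-12, -9), 2)))) = Add(341600, Mul(-798, Add(436, Pow(Add(-12, -9), 2)))) = Add(341600, Mul(-798, Add(436, Pow(-21, 2)))) = Add(341600, Mul(-798, Add(436, 441))) = Add(341600, Mul(-798, 877)) = Add(341600, -699846) = -358246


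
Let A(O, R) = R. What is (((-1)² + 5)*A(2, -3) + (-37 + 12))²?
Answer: 1849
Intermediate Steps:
(((-1)² + 5)*A(2, -3) + (-37 + 12))² = (((-1)² + 5)*(-3) + (-37 + 12))² = ((1 + 5)*(-3) - 25)² = (6*(-3) - 25)² = (-18 - 25)² = (-43)² = 1849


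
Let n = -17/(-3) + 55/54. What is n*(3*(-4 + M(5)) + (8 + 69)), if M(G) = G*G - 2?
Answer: 24187/27 ≈ 895.81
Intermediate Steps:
M(G) = -2 + G² (M(G) = G² - 2 = -2 + G²)
n = 361/54 (n = -17*(-⅓) + 55*(1/54) = 17/3 + 55/54 = 361/54 ≈ 6.6852)
n*(3*(-4 + M(5)) + (8 + 69)) = 361*(3*(-4 + (-2 + 5²)) + (8 + 69))/54 = 361*(3*(-4 + (-2 + 25)) + 77)/54 = 361*(3*(-4 + 23) + 77)/54 = 361*(3*19 + 77)/54 = 361*(57 + 77)/54 = (361/54)*134 = 24187/27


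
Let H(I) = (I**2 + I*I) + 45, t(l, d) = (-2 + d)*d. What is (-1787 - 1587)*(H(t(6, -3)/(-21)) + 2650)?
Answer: -63674610/7 ≈ -9.0964e+6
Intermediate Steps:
t(l, d) = d*(-2 + d)
H(I) = 45 + 2*I**2 (H(I) = (I**2 + I**2) + 45 = 2*I**2 + 45 = 45 + 2*I**2)
(-1787 - 1587)*(H(t(6, -3)/(-21)) + 2650) = (-1787 - 1587)*((45 + 2*(-3*(-2 - 3)/(-21))**2) + 2650) = -3374*((45 + 2*(-3*(-5)*(-1/21))**2) + 2650) = -3374*((45 + 2*(15*(-1/21))**2) + 2650) = -3374*((45 + 2*(-5/7)**2) + 2650) = -3374*((45 + 2*(25/49)) + 2650) = -3374*((45 + 50/49) + 2650) = -3374*(2255/49 + 2650) = -3374*132105/49 = -63674610/7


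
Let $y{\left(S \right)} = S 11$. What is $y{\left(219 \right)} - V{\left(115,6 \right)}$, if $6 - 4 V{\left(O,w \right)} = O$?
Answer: $\frac{9745}{4} \approx 2436.3$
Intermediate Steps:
$V{\left(O,w \right)} = \frac{3}{2} - \frac{O}{4}$
$y{\left(S \right)} = 11 S$
$y{\left(219 \right)} - V{\left(115,6 \right)} = 11 \cdot 219 - \left(\frac{3}{2} - \frac{115}{4}\right) = 2409 - \left(\frac{3}{2} - \frac{115}{4}\right) = 2409 - - \frac{109}{4} = 2409 + \frac{109}{4} = \frac{9745}{4}$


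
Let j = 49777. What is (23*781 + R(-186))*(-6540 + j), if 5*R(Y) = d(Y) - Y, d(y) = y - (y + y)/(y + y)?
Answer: 3883287918/5 ≈ 7.7666e+8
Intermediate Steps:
d(y) = -1 + y (d(y) = y - 2*y/(2*y) = y - 2*y*1/(2*y) = y - 1*1 = y - 1 = -1 + y)
R(Y) = -⅕ (R(Y) = ((-1 + Y) - Y)/5 = (⅕)*(-1) = -⅕)
(23*781 + R(-186))*(-6540 + j) = (23*781 - ⅕)*(-6540 + 49777) = (17963 - ⅕)*43237 = (89814/5)*43237 = 3883287918/5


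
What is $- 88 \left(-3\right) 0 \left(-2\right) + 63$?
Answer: $63$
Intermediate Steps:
$- 88 \left(-3\right) 0 \left(-2\right) + 63 = - 88 \cdot 0 \left(-2\right) + 63 = \left(-88\right) 0 + 63 = 0 + 63 = 63$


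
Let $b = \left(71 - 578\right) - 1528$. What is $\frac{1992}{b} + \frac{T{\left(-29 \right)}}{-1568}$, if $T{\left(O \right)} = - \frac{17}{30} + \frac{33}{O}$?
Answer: $- \frac{542877763}{555213120} \approx -0.97778$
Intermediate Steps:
$b = -2035$ ($b = -507 - 1528 = -2035$)
$T{\left(O \right)} = - \frac{17}{30} + \frac{33}{O}$ ($T{\left(O \right)} = \left(-17\right) \frac{1}{30} + \frac{33}{O} = - \frac{17}{30} + \frac{33}{O}$)
$\frac{1992}{b} + \frac{T{\left(-29 \right)}}{-1568} = \frac{1992}{-2035} + \frac{- \frac{17}{30} + \frac{33}{-29}}{-1568} = 1992 \left(- \frac{1}{2035}\right) + \left(- \frac{17}{30} + 33 \left(- \frac{1}{29}\right)\right) \left(- \frac{1}{1568}\right) = - \frac{1992}{2035} + \left(- \frac{17}{30} - \frac{33}{29}\right) \left(- \frac{1}{1568}\right) = - \frac{1992}{2035} - - \frac{1483}{1364160} = - \frac{1992}{2035} + \frac{1483}{1364160} = - \frac{542877763}{555213120}$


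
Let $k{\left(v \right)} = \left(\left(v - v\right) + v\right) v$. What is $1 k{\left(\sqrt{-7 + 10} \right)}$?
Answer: $3$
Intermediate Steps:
$k{\left(v \right)} = v^{2}$ ($k{\left(v \right)} = \left(0 + v\right) v = v v = v^{2}$)
$1 k{\left(\sqrt{-7 + 10} \right)} = 1 \left(\sqrt{-7 + 10}\right)^{2} = 1 \left(\sqrt{3}\right)^{2} = 1 \cdot 3 = 3$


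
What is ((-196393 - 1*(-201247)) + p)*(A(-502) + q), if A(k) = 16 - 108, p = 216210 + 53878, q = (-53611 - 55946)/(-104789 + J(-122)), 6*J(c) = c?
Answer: -3931492575055/157214 ≈ -2.5007e+7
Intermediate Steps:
J(c) = c/6
q = 328671/314428 (q = (-53611 - 55946)/(-104789 + (1/6)*(-122)) = -109557/(-104789 - 61/3) = -109557/(-314428/3) = -109557*(-3/314428) = 328671/314428 ≈ 1.0453)
p = 270088
A(k) = -92
((-196393 - 1*(-201247)) + p)*(A(-502) + q) = ((-196393 - 1*(-201247)) + 270088)*(-92 + 328671/314428) = ((-196393 + 201247) + 270088)*(-28598705/314428) = (4854 + 270088)*(-28598705/314428) = 274942*(-28598705/314428) = -3931492575055/157214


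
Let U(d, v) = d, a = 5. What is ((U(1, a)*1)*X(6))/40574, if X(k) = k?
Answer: 3/20287 ≈ 0.00014788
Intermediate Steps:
((U(1, a)*1)*X(6))/40574 = ((1*1)*6)/40574 = (1*6)*(1/40574) = 6*(1/40574) = 3/20287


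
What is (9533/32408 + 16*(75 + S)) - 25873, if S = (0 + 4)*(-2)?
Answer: -803741275/32408 ≈ -24801.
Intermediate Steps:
S = -8 (S = 4*(-2) = -8)
(9533/32408 + 16*(75 + S)) - 25873 = (9533/32408 + 16*(75 - 8)) - 25873 = (9533*(1/32408) + 16*67) - 25873 = (9533/32408 + 1072) - 25873 = 34750909/32408 - 25873 = -803741275/32408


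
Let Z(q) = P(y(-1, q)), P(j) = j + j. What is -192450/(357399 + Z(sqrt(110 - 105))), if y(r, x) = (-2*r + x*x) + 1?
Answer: -38490/71483 ≈ -0.53845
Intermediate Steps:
y(r, x) = 1 + x**2 - 2*r (y(r, x) = (-2*r + x**2) + 1 = (x**2 - 2*r) + 1 = 1 + x**2 - 2*r)
P(j) = 2*j
Z(q) = 6 + 2*q**2 (Z(q) = 2*(1 + q**2 - 2*(-1)) = 2*(1 + q**2 + 2) = 2*(3 + q**2) = 6 + 2*q**2)
-192450/(357399 + Z(sqrt(110 - 105))) = -192450/(357399 + (6 + 2*(sqrt(110 - 105))**2)) = -192450/(357399 + (6 + 2*(sqrt(5))**2)) = -192450/(357399 + (6 + 2*5)) = -192450/(357399 + (6 + 10)) = -192450/(357399 + 16) = -192450/357415 = -192450*1/357415 = -38490/71483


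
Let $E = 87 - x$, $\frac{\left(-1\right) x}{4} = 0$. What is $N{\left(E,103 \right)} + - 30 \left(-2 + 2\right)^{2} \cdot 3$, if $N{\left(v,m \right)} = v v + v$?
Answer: $7656$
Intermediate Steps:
$x = 0$ ($x = \left(-4\right) 0 = 0$)
$E = 87$ ($E = 87 - 0 = 87 + 0 = 87$)
$N{\left(v,m \right)} = v + v^{2}$ ($N{\left(v,m \right)} = v^{2} + v = v + v^{2}$)
$N{\left(E,103 \right)} + - 30 \left(-2 + 2\right)^{2} \cdot 3 = 87 \left(1 + 87\right) + - 30 \left(-2 + 2\right)^{2} \cdot 3 = 87 \cdot 88 + - 30 \cdot 0^{2} \cdot 3 = 7656 + \left(-30\right) 0 \cdot 3 = 7656 + 0 \cdot 3 = 7656 + 0 = 7656$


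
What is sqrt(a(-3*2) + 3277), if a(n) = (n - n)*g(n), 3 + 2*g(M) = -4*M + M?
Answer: sqrt(3277) ≈ 57.245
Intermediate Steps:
g(M) = -3/2 - 3*M/2 (g(M) = -3/2 + (-4*M + M)/2 = -3/2 + (-3*M)/2 = -3/2 - 3*M/2)
a(n) = 0 (a(n) = (n - n)*(-3/2 - 3*n/2) = 0*(-3/2 - 3*n/2) = 0)
sqrt(a(-3*2) + 3277) = sqrt(0 + 3277) = sqrt(3277)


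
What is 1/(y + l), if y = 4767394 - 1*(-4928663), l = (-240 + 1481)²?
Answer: 1/11236138 ≈ 8.8999e-8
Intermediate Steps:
l = 1540081 (l = 1241² = 1540081)
y = 9696057 (y = 4767394 + 4928663 = 9696057)
1/(y + l) = 1/(9696057 + 1540081) = 1/11236138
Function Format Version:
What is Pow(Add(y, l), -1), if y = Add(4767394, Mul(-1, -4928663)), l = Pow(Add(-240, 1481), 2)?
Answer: Rational(1, 11236138) ≈ 8.8999e-8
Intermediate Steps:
l = 1540081 (l = Pow(1241, 2) = 1540081)
y = 9696057 (y = Add(4767394, 4928663) = 9696057)
Pow(Add(y, l), -1) = Pow(Add(9696057, 1540081), -1) = Pow(11236138, -1) = Rational(1, 11236138)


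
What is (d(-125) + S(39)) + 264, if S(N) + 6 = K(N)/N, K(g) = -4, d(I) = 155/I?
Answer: 250241/975 ≈ 256.66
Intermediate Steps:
S(N) = -6 - 4/N
(d(-125) + S(39)) + 264 = (155/(-125) + (-6 - 4/39)) + 264 = (155*(-1/125) + (-6 - 4*1/39)) + 264 = (-31/25 + (-6 - 4/39)) + 264 = (-31/25 - 238/39) + 264 = -7159/975 + 264 = 250241/975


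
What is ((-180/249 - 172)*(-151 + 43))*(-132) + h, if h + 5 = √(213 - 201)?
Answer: -204374431/83 + 2*√3 ≈ -2.4623e+6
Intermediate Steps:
h = -5 + 2*√3 (h = -5 + √(213 - 201) = -5 + √12 = -5 + 2*√3 ≈ -1.5359)
((-180/249 - 172)*(-151 + 43))*(-132) + h = ((-180/249 - 172)*(-151 + 43))*(-132) + (-5 + 2*√3) = ((-180*1/249 - 172)*(-108))*(-132) + (-5 + 2*√3) = ((-60/83 - 172)*(-108))*(-132) + (-5 + 2*√3) = -14336/83*(-108)*(-132) + (-5 + 2*√3) = (1548288/83)*(-132) + (-5 + 2*√3) = -204374016/83 + (-5 + 2*√3) = -204374431/83 + 2*√3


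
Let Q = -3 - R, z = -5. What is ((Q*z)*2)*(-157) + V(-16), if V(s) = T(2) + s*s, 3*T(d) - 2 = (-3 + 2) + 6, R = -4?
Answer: 5485/3 ≈ 1828.3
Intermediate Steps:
Q = 1 (Q = -3 - 1*(-4) = -3 + 4 = 1)
T(d) = 7/3 (T(d) = ⅔ + ((-3 + 2) + 6)/3 = ⅔ + (-1 + 6)/3 = ⅔ + (⅓)*5 = ⅔ + 5/3 = 7/3)
V(s) = 7/3 + s² (V(s) = 7/3 + s*s = 7/3 + s²)
((Q*z)*2)*(-157) + V(-16) = ((1*(-5))*2)*(-157) + (7/3 + (-16)²) = -5*2*(-157) + (7/3 + 256) = -10*(-157) + 775/3 = 1570 + 775/3 = 5485/3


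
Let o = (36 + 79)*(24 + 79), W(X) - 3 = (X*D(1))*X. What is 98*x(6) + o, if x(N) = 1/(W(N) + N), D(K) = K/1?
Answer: 533123/45 ≈ 11847.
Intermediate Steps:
D(K) = K (D(K) = K*1 = K)
W(X) = 3 + X² (W(X) = 3 + (X*1)*X = 3 + X*X = 3 + X²)
o = 11845 (o = 115*103 = 11845)
x(N) = 1/(3 + N + N²) (x(N) = 1/((3 + N²) + N) = 1/(3 + N + N²))
98*x(6) + o = 98/(3 + 6 + 6²) + 11845 = 98/(3 + 6 + 36) + 11845 = 98/45 + 11845 = 533123/45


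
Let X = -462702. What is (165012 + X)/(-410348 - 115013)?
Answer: 297690/525361 ≈ 0.56664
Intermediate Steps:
(165012 + X)/(-410348 - 115013) = (165012 - 462702)/(-410348 - 115013) = -297690/(-525361) = -297690*(-1/525361) = 297690/525361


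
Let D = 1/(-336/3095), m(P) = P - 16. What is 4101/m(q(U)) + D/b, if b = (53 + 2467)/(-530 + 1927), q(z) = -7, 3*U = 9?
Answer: -714368833/3894912 ≈ -183.41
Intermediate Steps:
U = 3 (U = (1/3)*9 = 3)
m(P) = -16 + P
b = 2520/1397 ≈ 1.8039
D = -3095/336 (D = 1/(-336*1/3095) = 1/(-336/3095) = -3095/336 ≈ -9.2113)
4101/m(q(U)) + D/b = 4101/(-16 - 7) - 3095/(336*2520/1397) = 4101/(-23) - 3095/336*1397/2520 = 4101*(-1/23) - 864743/169344 = -4101/23 - 864743/169344 = -714368833/3894912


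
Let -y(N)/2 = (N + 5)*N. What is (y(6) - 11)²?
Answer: 20449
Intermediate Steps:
y(N) = -2*N*(5 + N) (y(N) = -2*(N + 5)*N = -2*(5 + N)*N = -2*N*(5 + N))
(y(6) - 11)² = (-2*6*(5 + 6) - 11)² = (-2*6*11 - 11)² = (-132 - 11)² = (-143)² = 20449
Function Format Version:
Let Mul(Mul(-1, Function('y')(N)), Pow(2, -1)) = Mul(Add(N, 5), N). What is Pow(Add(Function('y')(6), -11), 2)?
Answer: 20449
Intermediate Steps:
Function('y')(N) = Mul(-2, N, Add(5, N)) (Function('y')(N) = Mul(-2, Mul(Add(N, 5), N)) = Mul(-2, Mul(Add(5, N), N)) = Mul(-2, Mul(N, Add(5, N))) = Mul(-2, N, Add(5, N)))
Pow(Add(Function('y')(6), -11), 2) = Pow(Add(Mul(-2, 6, Add(5, 6)), -11), 2) = Pow(Add(Mul(-2, 6, 11), -11), 2) = Pow(Add(-132, -11), 2) = Pow(-143, 2) = 20449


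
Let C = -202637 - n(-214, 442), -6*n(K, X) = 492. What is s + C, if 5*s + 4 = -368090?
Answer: -1380869/5 ≈ -2.7617e+5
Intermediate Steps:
s = -368094/5 (s = -⅘ + (⅕)*(-368090) = -⅘ - 73618 = -368094/5 ≈ -73619.)
n(K, X) = -82 (n(K, X) = -⅙*492 = -82)
C = -202555 (C = -202637 - 1*(-82) = -202637 + 82 = -202555)
s + C = -368094/5 - 202555 = -1380869/5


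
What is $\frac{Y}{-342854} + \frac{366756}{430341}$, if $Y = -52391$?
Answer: $\frac{49429918985}{49181377738} \approx 1.0051$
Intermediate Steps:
$\frac{Y}{-342854} + \frac{366756}{430341} = - \frac{52391}{-342854} + \frac{366756}{430341} = \left(-52391\right) \left(- \frac{1}{342854}\right) + 366756 \cdot \frac{1}{430341} = \frac{52391}{342854} + \frac{122252}{143447} = \frac{49429918985}{49181377738}$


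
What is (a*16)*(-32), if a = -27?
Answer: 13824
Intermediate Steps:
(a*16)*(-32) = -27*16*(-32) = -432*(-32) = 13824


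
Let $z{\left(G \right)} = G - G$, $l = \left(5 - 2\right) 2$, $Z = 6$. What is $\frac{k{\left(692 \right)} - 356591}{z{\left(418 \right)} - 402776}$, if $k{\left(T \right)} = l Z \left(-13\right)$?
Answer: $\frac{357059}{402776} \approx 0.8865$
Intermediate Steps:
$l = 6$ ($l = 3 \cdot 2 = 6$)
$z{\left(G \right)} = 0$
$k{\left(T \right)} = -468$ ($k{\left(T \right)} = 6 \cdot 6 \left(-13\right) = 6 \left(-78\right) = -468$)
$\frac{k{\left(692 \right)} - 356591}{z{\left(418 \right)} - 402776} = \frac{-468 - 356591}{0 - 402776} = - \frac{357059}{-402776} = \left(-357059\right) \left(- \frac{1}{402776}\right) = \frac{357059}{402776}$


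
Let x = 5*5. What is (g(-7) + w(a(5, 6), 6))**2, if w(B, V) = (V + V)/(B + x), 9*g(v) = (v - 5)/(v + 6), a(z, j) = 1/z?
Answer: 1444/441 ≈ 3.2744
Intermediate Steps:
g(v) = (-5 + v)/(9*(6 + v)) (g(v) = ((v - 5)/(v + 6))/9 = ((-5 + v)/(6 + v))/9 = (-5 + v)/(9*(6 + v)))
x = 25
w(B, V) = 2*V/(25 + B) (w(B, V) = (V + V)/(B + 25) = (2*V)/(25 + B) = 2*V/(25 + B))
(g(-7) + w(a(5, 6), 6))**2 = ((-5 - 7)/(9*(6 - 7)) + 2*6/(25 + 1/5))**2 = ((1/9)*(-12)/(-1) + 2*6/(25 + 1/5))**2 = ((1/9)*(-1)*(-12) + 2*6/(126/5))**2 = (4/3 + 2*6*(5/126))**2 = (4/3 + 10/21)**2 = (38/21)**2 = 1444/441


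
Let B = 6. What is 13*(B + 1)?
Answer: 91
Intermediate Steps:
13*(B + 1) = 13*(6 + 1) = 13*7 = 91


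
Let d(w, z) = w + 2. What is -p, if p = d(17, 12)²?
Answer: -361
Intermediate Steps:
d(w, z) = 2 + w
p = 361 (p = (2 + 17)² = 19² = 361)
-p = -1*361 = -361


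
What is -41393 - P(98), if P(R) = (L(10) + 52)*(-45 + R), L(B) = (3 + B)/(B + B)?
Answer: -883669/20 ≈ -44183.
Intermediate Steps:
L(B) = (3 + B)/(2*B) (L(B) = (3 + B)/((2*B)) = (3 + B)*(1/(2*B)) = (3 + B)/(2*B))
P(R) = -9477/4 + 1053*R/20 (P(R) = ((½)*(3 + 10)/10 + 52)*(-45 + R) = ((½)*(⅒)*13 + 52)*(-45 + R) = (13/20 + 52)*(-45 + R) = 1053*(-45 + R)/20 = -9477/4 + 1053*R/20)
-41393 - P(98) = -41393 - (-9477/4 + (1053/20)*98) = -41393 - (-9477/4 + 51597/10) = -41393 - 1*55809/20 = -41393 - 55809/20 = -883669/20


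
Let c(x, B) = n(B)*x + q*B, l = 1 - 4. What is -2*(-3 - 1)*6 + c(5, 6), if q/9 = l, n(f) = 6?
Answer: -84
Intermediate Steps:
l = -3
q = -27 (q = 9*(-3) = -27)
c(x, B) = -27*B + 6*x (c(x, B) = 6*x - 27*B = -27*B + 6*x)
-2*(-3 - 1)*6 + c(5, 6) = -2*(-3 - 1)*6 + (-27*6 + 6*5) = -2*(-4)*6 + (-162 + 30) = 8*6 - 132 = 48 - 132 = -84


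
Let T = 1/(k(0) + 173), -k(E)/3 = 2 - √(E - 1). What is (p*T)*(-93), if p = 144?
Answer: -1118232/13949 + 20088*I/13949 ≈ -80.166 + 1.4401*I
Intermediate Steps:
k(E) = -6 + 3*√(-1 + E) (k(E) = -3*(2 - √(E - 1)) = -3*(2 - √(-1 + E)) = -6 + 3*√(-1 + E))
T = (167 - 3*I)/27898 (T = 1/((-6 + 3*√(-1 + 0)) + 173) = 1/((-6 + 3*√(-1)) + 173) = 1/((-6 + 3*I) + 173) = 1/(167 + 3*I) = (167 - 3*I)/27898 ≈ 0.0059861 - 0.00010753*I)
(p*T)*(-93) = (144*(167/27898 - 3*I/27898))*(-93) = (12024/13949 - 216*I/13949)*(-93) = -1118232/13949 + 20088*I/13949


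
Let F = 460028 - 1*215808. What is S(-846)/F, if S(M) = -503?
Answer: -503/244220 ≈ -0.0020596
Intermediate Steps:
F = 244220 (F = 460028 - 215808 = 244220)
S(-846)/F = -503/244220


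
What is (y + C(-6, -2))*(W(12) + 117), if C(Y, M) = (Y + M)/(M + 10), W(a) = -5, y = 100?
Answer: 11088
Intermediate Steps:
C(Y, M) = (M + Y)/(10 + M)
(y + C(-6, -2))*(W(12) + 117) = (100 + (-2 - 6)/(10 - 2))*(-5 + 117) = (100 - 8/8)*112 = (100 + (1/8)*(-8))*112 = (100 - 1)*112 = 99*112 = 11088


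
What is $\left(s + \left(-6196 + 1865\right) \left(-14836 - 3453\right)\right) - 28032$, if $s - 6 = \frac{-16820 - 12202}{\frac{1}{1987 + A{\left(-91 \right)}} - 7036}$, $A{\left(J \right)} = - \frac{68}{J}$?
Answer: $\frac{100775005549218247}{1272706769} \approx 7.9182 \cdot 10^{7}$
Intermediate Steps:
$s = \frac{12885885084}{1272706769}$ ($s = 6 + \frac{-16820 - 12202}{\frac{1}{1987 - \frac{68}{-91}} - 7036} = 6 - \frac{29022}{\frac{1}{1987 - - \frac{68}{91}} - 7036} = 6 - \frac{29022}{\frac{1}{1987 + \frac{68}{91}} - 7036} = 6 - \frac{29022}{\frac{1}{\frac{180885}{91}} - 7036} = 6 - \frac{29022}{\frac{91}{180885} - 7036} = 6 - \frac{29022}{- \frac{1272706769}{180885}} = 6 - - \frac{5249644470}{1272706769} = 6 + \frac{5249644470}{1272706769} = \frac{12885885084}{1272706769} \approx 10.125$)
$\left(s + \left(-6196 + 1865\right) \left(-14836 - 3453\right)\right) - 28032 = \left(\frac{12885885084}{1272706769} + \left(-6196 + 1865\right) \left(-14836 - 3453\right)\right) - 28032 = \left(\frac{12885885084}{1272706769} - -79209659\right) - 28032 = \left(\frac{12885885084}{1272706769} + 79209659\right) - 28032 = \frac{100810682065366855}{1272706769} - 28032 = \frac{100775005549218247}{1272706769}$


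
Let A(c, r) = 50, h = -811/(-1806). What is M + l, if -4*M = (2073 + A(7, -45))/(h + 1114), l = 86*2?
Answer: 690450011/4025390 ≈ 171.52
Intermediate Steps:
h = 811/1806 (h = -811*(-1/1806) = 811/1806 ≈ 0.44906)
l = 172
M = -1917069/4025390 (M = -(2073 + 50)/(4*(811/1806 + 1114)) = -2123/(4*2012695/1806) = -2123*1806/(4*2012695) = -¼*3834138/2012695 = -1917069/4025390 ≈ -0.47624)
M + l = -1917069/4025390 + 172 = 690450011/4025390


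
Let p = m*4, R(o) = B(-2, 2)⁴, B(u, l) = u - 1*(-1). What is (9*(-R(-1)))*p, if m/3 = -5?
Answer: 540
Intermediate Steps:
m = -15 (m = 3*(-5) = -15)
B(u, l) = 1 + u (B(u, l) = u + 1 = 1 + u)
R(o) = 1 (R(o) = (1 - 2)⁴ = (-1)⁴ = 1)
p = -60 (p = -15*4 = -60)
(9*(-R(-1)))*p = (9*(-1*1))*(-60) = (9*(-1))*(-60) = -9*(-60) = 540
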